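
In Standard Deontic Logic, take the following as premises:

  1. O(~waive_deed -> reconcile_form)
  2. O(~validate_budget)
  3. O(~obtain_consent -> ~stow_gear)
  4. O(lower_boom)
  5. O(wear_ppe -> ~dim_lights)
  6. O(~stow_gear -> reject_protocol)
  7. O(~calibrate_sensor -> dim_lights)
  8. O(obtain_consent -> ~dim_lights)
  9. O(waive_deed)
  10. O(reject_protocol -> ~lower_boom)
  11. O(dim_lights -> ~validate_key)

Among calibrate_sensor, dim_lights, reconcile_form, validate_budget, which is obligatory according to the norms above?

Premise 4 states O(lower_boom) outright.
Premise 10, O(reject_protocol -> ~lower_boom), contraposes to O(lower_boom -> ~reject_protocol); with O(lower_boom) we get O(~reject_protocol).
Premise 6, O(~stow_gear -> reject_protocol), contraposes to O(~reject_protocol -> stow_gear); with O(~reject_protocol) we get O(stow_gear).
Premise 3, O(~obtain_consent -> ~stow_gear), contraposes to O(stow_gear -> obtain_consent); with O(stow_gear) we get O(obtain_consent).
With premise 8, O(obtain_consent -> ~dim_lights), the K-axiom yields O(~dim_lights).
Premise 7, O(~calibrate_sensor -> dim_lights), contraposes to O(~dim_lights -> calibrate_sensor); with O(~dim_lights) we get O(calibrate_sensor).
So O(calibrate_sensor) holds — calibrate_sensor is obligatory. None of the other listed options is made obligatory by any chain of premises.

calibrate_sensor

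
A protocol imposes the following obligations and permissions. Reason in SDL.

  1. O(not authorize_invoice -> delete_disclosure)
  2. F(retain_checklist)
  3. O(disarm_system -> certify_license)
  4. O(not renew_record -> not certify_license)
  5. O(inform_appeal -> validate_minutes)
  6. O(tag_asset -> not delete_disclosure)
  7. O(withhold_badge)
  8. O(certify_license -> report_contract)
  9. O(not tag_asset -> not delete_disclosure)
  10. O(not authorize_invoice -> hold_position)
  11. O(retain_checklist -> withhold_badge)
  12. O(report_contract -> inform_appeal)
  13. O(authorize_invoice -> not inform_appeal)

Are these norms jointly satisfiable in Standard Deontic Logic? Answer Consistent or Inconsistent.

Consistent

Premise 11 is O(retain_checklist -> withhold_badge); even if O(withhold_badge) held, inferring O(retain_checklist) would be affirming the consequent — invalid.
So O(retain_checklist) is not derivable, and the apparent clash with O(not retain_checklist) does not arise.
A world satisfying every obligation exists (e.g. authorize_invoice=true, certify_license=false, delete_disclosure=false, disarm_system=false, hold_position=false, inform_appeal=false, renew_record=false, report_contract=false, retain_checklist=false, tag_asset=false, validate_minutes=false, withhold_badge=true); no atom is both obligatory and forbidden, so the set is consistent.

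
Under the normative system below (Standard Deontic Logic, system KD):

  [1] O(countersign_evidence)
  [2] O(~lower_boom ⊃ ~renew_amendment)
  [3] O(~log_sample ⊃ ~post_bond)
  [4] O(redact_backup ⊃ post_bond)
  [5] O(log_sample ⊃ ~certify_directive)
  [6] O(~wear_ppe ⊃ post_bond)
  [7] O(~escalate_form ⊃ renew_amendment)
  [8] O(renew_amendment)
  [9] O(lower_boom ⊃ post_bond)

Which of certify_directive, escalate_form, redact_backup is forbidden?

Premise 8 states O(renew_amendment) outright.
Premise 2, O(~lower_boom ⊃ ~renew_amendment), contraposes to O(renew_amendment ⊃ lower_boom); with O(renew_amendment) we get O(lower_boom).
Applying K to premise 9 (O(lower_boom ⊃ post_bond)) and O(lower_boom) yields O(post_bond).
The contrapositive of premise 3 (O(~log_sample ⊃ ~post_bond)) is O(post_bond ⊃ log_sample), and O(post_bond) is already established, so O(log_sample).
With premise 5, O(log_sample ⊃ ~certify_directive), the K-axiom yields O(~certify_directive).
So O(~certify_directive) holds, i.e. certify_directive is forbidden. None of the other listed options is forbidden under the premises.

certify_directive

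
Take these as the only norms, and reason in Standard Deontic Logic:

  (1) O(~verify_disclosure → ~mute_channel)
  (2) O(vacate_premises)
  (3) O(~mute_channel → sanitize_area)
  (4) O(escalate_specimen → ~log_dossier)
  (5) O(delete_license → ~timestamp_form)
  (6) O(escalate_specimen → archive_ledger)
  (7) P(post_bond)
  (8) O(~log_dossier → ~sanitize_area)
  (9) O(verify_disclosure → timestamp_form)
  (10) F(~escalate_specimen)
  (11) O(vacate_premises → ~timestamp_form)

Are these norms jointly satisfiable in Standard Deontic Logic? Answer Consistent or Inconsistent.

Inconsistent

From premise 2 we have O(vacate_premises).
Premise 11 is O(vacate_premises → ~timestamp_form); since O(vacate_premises), deontic closure gives O(~timestamp_form).
The contrapositive of premise 9 (O(verify_disclosure → timestamp_form)) is O(~timestamp_form → ~verify_disclosure), and O(~timestamp_form) is already established, so O(~verify_disclosure).
With premise 1, O(~verify_disclosure → ~mute_channel), the K-axiom yields O(~mute_channel).
With premise 3, O(~mute_channel → sanitize_area), the K-axiom yields O(sanitize_area).
Premise 8, O(~log_dossier → ~sanitize_area), contraposes to O(sanitize_area → log_dossier); with O(sanitize_area) we get O(log_dossier).
Premise 4, O(escalate_specimen → ~log_dossier), contraposes to O(log_dossier → ~escalate_specimen); with O(log_dossier) we get O(~escalate_specimen).
But premise 10, F(~escalate_specimen), means O(escalate_specimen).
We now have both O(~escalate_specimen) and O(escalate_specimen) — escalate_specimen is simultaneously obligatory and forbidden, violating the D-axiom.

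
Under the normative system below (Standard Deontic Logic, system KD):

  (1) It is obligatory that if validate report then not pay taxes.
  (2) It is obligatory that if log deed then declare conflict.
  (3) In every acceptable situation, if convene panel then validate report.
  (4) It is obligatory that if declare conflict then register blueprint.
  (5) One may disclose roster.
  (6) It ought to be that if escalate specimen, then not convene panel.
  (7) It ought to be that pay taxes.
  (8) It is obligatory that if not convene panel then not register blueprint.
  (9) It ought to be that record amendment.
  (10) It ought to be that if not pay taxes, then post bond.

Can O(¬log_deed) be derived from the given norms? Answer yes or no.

Yes

From premise 7 we have O(pay_taxes).
Premise 1 is O(validate_report → ¬pay_taxes); contrapositively O(pay_taxes → ¬validate_report). Since O(pay_taxes) holds, K gives O(¬validate_report).
Premise 3 is O(convene_panel → validate_report); contrapositively O(¬validate_report → ¬convene_panel). Since O(¬validate_report) holds, K gives O(¬convene_panel).
From O(¬convene_panel) and premise 8, O(¬convene_panel → ¬register_blueprint), we obtain O(¬register_blueprint).
Premise 4, O(declare_conflict → register_blueprint), contraposes to O(¬register_blueprint → ¬declare_conflict); with O(¬register_blueprint) we get O(¬declare_conflict).
Premise 2, O(log_deed → declare_conflict), contraposes to O(¬declare_conflict → ¬log_deed); with O(¬declare_conflict) we get O(¬log_deed).
Premises 5, 6, 9, 10 do not contribute to this derivation.
So O(¬log_deed) follows.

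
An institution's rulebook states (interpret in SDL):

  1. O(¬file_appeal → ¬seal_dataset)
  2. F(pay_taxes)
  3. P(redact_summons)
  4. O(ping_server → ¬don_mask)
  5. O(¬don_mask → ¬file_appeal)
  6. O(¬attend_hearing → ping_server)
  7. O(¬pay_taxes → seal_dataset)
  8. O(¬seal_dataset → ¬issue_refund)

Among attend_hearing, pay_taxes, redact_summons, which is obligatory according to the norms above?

Premise 2 is F(pay_taxes), i.e. O(¬pay_taxes).
From O(¬pay_taxes) and premise 7, O(¬pay_taxes → seal_dataset), we obtain O(seal_dataset).
Premise 1, O(¬file_appeal → ¬seal_dataset), contraposes to O(seal_dataset → file_appeal); with O(seal_dataset) we get O(file_appeal).
Premise 5, O(¬don_mask → ¬file_appeal), contraposes to O(file_appeal → don_mask); with O(file_appeal) we get O(don_mask).
Premise 4, O(ping_server → ¬don_mask), contraposes to O(don_mask → ¬ping_server); with O(don_mask) we get O(¬ping_server).
Premise 6 is O(¬attend_hearing → ping_server); contrapositively O(¬ping_server → attend_hearing). Since O(¬ping_server) holds, K gives O(attend_hearing).
So O(attend_hearing) holds — attend_hearing is obligatory. None of the other listed options is made obligatory by any chain of premises.

attend_hearing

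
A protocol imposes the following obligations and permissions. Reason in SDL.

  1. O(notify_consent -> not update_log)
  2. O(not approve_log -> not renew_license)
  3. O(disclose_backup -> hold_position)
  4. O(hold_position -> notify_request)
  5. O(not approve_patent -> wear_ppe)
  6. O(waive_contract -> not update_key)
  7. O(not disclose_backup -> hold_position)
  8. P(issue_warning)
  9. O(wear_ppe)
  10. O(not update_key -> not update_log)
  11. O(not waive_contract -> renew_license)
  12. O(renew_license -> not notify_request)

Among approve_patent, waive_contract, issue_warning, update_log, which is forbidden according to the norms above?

By case analysis on not disclose_backup: premise 7 gives O(not disclose_backup -> hold_position) and premise 3 gives O(disclose_backup -> hold_position), so O(hold_position) either way.
Premise 4 is O(hold_position -> notify_request); since O(hold_position), deontic closure gives O(notify_request).
The contrapositive of premise 12 (O(renew_license -> not notify_request)) is O(notify_request -> not renew_license), and O(notify_request) is already established, so O(not renew_license).
The contrapositive of premise 11 (O(not waive_contract -> renew_license)) is O(not renew_license -> waive_contract), and O(not renew_license) is already established, so O(waive_contract).
With premise 6, O(waive_contract -> not update_key), the K-axiom yields O(not update_key).
With premise 10, O(not update_key -> not update_log), the K-axiom yields O(not update_log).
So O(not update_log) holds, i.e. update_log is forbidden. None of the other listed options is forbidden under the premises.

update_log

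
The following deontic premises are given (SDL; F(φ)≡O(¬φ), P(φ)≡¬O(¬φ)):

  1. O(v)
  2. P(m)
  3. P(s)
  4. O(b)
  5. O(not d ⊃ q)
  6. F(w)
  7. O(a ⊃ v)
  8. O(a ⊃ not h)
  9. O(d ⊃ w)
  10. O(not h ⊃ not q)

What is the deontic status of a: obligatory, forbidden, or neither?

Forbidden

Premise 6 is F(w), i.e. O(not w).
The contrapositive of premise 9 (O(d ⊃ w)) is O(not w ⊃ not d), and O(not w) is already established, so O(not d).
From O(not d) and premise 5, O(not d ⊃ q), we obtain O(q).
The contrapositive of premise 10 (O(not h ⊃ not q)) is O(q ⊃ h), and O(q) is already established, so O(h).
The contrapositive of premise 8 (O(a ⊃ not h)) is O(h ⊃ not a), and O(h) is already established, so O(not a).
Premises 1, 2, 3, 4, 7 do not contribute to this derivation.
Thus O(not a), which is F(a): a is forbidden.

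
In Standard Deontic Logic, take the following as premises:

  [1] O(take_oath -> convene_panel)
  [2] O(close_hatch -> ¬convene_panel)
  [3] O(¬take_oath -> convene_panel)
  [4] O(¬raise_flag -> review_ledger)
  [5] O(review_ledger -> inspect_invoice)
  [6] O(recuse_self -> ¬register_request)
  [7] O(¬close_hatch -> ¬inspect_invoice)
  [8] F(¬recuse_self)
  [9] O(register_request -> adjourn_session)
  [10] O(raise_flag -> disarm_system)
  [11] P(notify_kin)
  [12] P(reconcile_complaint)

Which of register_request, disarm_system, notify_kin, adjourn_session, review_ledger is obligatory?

disarm_system

Premises 1 and 3 cover both cases: O(take_oath -> convene_panel) and O(¬take_oath -> convene_panel). Since take_oath ∨ ¬take_oath is a tautology, O(convene_panel) follows.
Premise 2, O(close_hatch -> ¬convene_panel), contraposes to O(convene_panel -> ¬close_hatch); with O(convene_panel) we get O(¬close_hatch).
Applying K to premise 7 (O(¬close_hatch -> ¬inspect_invoice)) and O(¬close_hatch) yields O(¬inspect_invoice).
The contrapositive of premise 5 (O(review_ledger -> inspect_invoice)) is O(¬inspect_invoice -> ¬review_ledger), and O(¬inspect_invoice) is already established, so O(¬review_ledger).
The contrapositive of premise 4 (O(¬raise_flag -> review_ledger)) is O(¬review_ledger -> raise_flag), and O(¬review_ledger) is already established, so O(raise_flag).
From O(raise_flag) and premise 10, O(raise_flag -> disarm_system), we obtain O(disarm_system).
So O(disarm_system) holds — disarm_system is obligatory. None of the other listed options is made obligatory by any chain of premises.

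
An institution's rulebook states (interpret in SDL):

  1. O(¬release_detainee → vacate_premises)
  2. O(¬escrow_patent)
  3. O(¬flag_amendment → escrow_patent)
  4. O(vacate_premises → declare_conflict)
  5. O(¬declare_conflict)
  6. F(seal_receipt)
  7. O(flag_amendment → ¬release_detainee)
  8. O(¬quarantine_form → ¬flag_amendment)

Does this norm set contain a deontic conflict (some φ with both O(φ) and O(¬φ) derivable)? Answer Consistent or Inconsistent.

Inconsistent

From premise 5 we have O(¬declare_conflict).
Premise 4 is O(vacate_premises → declare_conflict); contrapositively O(¬declare_conflict → ¬vacate_premises). Since O(¬declare_conflict) holds, K gives O(¬vacate_premises).
Premise 1, O(¬release_detainee → vacate_premises), contraposes to O(¬vacate_premises → release_detainee); with O(¬vacate_premises) we get O(release_detainee).
Premise 7 is O(flag_amendment → ¬release_detainee); contrapositively O(release_detainee → ¬flag_amendment). Since O(release_detainee) holds, K gives O(¬flag_amendment).
With premise 3, O(¬flag_amendment → escrow_patent), the K-axiom yields O(escrow_patent).
Yet premise 2 states O(¬escrow_patent).
We now have both O(escrow_patent) and O(¬escrow_patent) — escrow_patent is simultaneously obligatory and forbidden, violating the D-axiom.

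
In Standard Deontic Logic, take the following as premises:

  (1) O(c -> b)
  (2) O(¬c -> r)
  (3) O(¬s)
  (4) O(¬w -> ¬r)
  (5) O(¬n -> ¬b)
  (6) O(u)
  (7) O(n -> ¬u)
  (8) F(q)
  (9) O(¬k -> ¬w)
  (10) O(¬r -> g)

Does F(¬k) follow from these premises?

Yes

Premise 6 gives O(u).
The contrapositive of premise 7 (O(n -> ¬u)) is O(u -> ¬n), and O(u) is already established, so O(¬n).
From O(¬n) and premise 5, O(¬n -> ¬b), we obtain O(¬b).
Premise 1, O(c -> b), contraposes to O(¬b -> ¬c); with O(¬b) we get O(¬c).
From O(¬c) and premise 2, O(¬c -> r), we obtain O(r).
The contrapositive of premise 4 (O(¬w -> ¬r)) is O(r -> w), and O(r) is already established, so O(w).
Premise 9, O(¬k -> ¬w), contraposes to O(w -> k); with O(w) we get O(k).
Premises 3, 8, 10 do not contribute to this derivation.
So O(k) holds, i.e. F(¬k). The claim follows.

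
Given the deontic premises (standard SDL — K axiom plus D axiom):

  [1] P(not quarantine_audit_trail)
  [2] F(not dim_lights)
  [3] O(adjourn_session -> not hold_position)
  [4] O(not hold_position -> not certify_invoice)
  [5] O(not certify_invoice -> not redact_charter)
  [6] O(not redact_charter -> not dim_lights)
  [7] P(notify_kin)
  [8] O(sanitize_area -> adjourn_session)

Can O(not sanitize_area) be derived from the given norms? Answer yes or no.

F(not dim_lights) at premise 2 means O(dim_lights).
The contrapositive of premise 6 (O(not redact_charter -> not dim_lights)) is O(dim_lights -> redact_charter), and O(dim_lights) is already established, so O(redact_charter).
The contrapositive of premise 5 (O(not certify_invoice -> not redact_charter)) is O(redact_charter -> certify_invoice), and O(redact_charter) is already established, so O(certify_invoice).
Premise 4, O(not hold_position -> not certify_invoice), contraposes to O(certify_invoice -> hold_position); with O(certify_invoice) we get O(hold_position).
The contrapositive of premise 3 (O(adjourn_session -> not hold_position)) is O(hold_position -> not adjourn_session), and O(hold_position) is already established, so O(not adjourn_session).
Premise 8, O(sanitize_area -> adjourn_session), contraposes to O(not adjourn_session -> not sanitize_area); with O(not adjourn_session) we get O(not sanitize_area).
Premises 1, 7 do not contribute to this derivation.
So O(not sanitize_area) follows.

Yes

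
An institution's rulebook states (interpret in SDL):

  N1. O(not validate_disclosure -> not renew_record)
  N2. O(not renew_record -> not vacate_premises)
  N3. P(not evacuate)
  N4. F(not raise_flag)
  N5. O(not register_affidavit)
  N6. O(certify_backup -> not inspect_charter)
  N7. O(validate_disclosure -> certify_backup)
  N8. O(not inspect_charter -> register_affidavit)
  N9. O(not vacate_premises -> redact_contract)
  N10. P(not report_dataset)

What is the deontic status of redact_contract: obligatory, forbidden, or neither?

Obligatory

From premise 5 we have O(not register_affidavit).
The contrapositive of premise 8 (O(not inspect_charter -> register_affidavit)) is O(not register_affidavit -> inspect_charter), and O(not register_affidavit) is already established, so O(inspect_charter).
The contrapositive of premise 6 (O(certify_backup -> not inspect_charter)) is O(inspect_charter -> not certify_backup), and O(inspect_charter) is already established, so O(not certify_backup).
Premise 7 is O(validate_disclosure -> certify_backup); contrapositively O(not certify_backup -> not validate_disclosure). Since O(not certify_backup) holds, K gives O(not validate_disclosure).
Applying K to premise 1 (O(not validate_disclosure -> not renew_record)) and O(not validate_disclosure) yields O(not renew_record).
Premise 2 is O(not renew_record -> not vacate_premises); since O(not renew_record), deontic closure gives O(not vacate_premises).
Premise 9 is O(not vacate_premises -> redact_contract); since O(not vacate_premises), deontic closure gives O(redact_contract).
Premises 3, 4, 10 do not contribute to this derivation.
Hence redact_contract is obligatory.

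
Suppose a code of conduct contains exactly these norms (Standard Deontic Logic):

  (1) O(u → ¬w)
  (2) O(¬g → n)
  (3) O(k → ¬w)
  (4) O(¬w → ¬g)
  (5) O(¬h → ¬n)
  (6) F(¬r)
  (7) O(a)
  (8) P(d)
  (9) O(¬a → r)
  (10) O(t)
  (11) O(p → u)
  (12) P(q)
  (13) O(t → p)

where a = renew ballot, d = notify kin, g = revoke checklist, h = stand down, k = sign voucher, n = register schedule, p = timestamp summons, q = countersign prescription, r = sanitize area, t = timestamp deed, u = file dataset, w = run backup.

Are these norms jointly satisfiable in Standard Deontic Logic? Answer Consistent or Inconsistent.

Premise 9 is O(¬a → r); even if O(r) held, inferring O(¬a) would be affirming the consequent — invalid.
So O(¬a) is not derivable, and the apparent clash with O(a) does not arise.
A world satisfying every obligation exists (e.g. a=true, d=false, g=false, h=true, k=false, n=true, p=true, q=false, r=true, t=true, u=true, w=false); no atom is both obligatory and forbidden, so the set is consistent.

Consistent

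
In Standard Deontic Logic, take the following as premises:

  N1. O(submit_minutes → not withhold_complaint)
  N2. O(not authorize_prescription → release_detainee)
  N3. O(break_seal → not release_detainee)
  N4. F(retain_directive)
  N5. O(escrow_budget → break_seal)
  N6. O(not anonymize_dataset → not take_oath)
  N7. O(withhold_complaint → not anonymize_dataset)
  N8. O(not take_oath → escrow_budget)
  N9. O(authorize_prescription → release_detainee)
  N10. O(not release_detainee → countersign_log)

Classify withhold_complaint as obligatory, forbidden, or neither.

Forbidden

Premises 2 and 9 are O(not authorize_prescription → release_detainee) and O(authorize_prescription → release_detainee); every ideal world satisfies not authorize_prescription or authorize_prescription, so in either case release_detainee holds — hence O(release_detainee).
Premise 3 is O(break_seal → not release_detainee); contrapositively O(release_detainee → not break_seal). Since O(release_detainee) holds, K gives O(not break_seal).
The contrapositive of premise 5 (O(escrow_budget → break_seal)) is O(not break_seal → not escrow_budget), and O(not break_seal) is already established, so O(not escrow_budget).
Premise 8, O(not take_oath → escrow_budget), contraposes to O(not escrow_budget → take_oath); with O(not escrow_budget) we get O(take_oath).
The contrapositive of premise 6 (O(not anonymize_dataset → not take_oath)) is O(take_oath → anonymize_dataset), and O(take_oath) is already established, so O(anonymize_dataset).
Premise 7 is O(withhold_complaint → not anonymize_dataset); contrapositively O(anonymize_dataset → not withhold_complaint). Since O(anonymize_dataset) holds, K gives O(not withhold_complaint).
Premises 1, 4, 10 do not contribute to this derivation.
Thus O(not withhold_complaint), which is F(withhold_complaint): withhold_complaint is forbidden.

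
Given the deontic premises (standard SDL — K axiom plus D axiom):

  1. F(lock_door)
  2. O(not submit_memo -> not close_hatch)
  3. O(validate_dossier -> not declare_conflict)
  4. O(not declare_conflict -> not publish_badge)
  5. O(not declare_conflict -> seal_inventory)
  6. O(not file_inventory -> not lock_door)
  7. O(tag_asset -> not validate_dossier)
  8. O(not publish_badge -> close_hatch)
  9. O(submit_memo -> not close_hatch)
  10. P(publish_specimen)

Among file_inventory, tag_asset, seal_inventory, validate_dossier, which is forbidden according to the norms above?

validate_dossier

Premises 2 and 9 cover both cases: O(not submit_memo -> not close_hatch) and O(submit_memo -> not close_hatch). Since not submit_memo ∨ submit_memo is a tautology, O(not close_hatch) follows.
Premise 8 is O(not publish_badge -> close_hatch); contrapositively O(not close_hatch -> publish_badge). Since O(not close_hatch) holds, K gives O(publish_badge).
Premise 4, O(not declare_conflict -> not publish_badge), contraposes to O(publish_badge -> declare_conflict); with O(publish_badge) we get O(declare_conflict).
The contrapositive of premise 3 (O(validate_dossier -> not declare_conflict)) is O(declare_conflict -> not validate_dossier), and O(declare_conflict) is already established, so O(not validate_dossier).
So O(not validate_dossier) holds, i.e. validate_dossier is forbidden. None of the other listed options is forbidden under the premises.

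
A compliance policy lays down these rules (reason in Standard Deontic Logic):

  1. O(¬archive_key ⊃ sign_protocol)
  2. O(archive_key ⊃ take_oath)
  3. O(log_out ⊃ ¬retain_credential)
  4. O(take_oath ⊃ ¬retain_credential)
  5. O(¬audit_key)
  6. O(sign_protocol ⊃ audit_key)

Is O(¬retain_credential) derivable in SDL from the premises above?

Yes

From premise 5 we have O(¬audit_key).
Premise 6, O(sign_protocol ⊃ audit_key), contraposes to O(¬audit_key ⊃ ¬sign_protocol); with O(¬audit_key) we get O(¬sign_protocol).
The contrapositive of premise 1 (O(¬archive_key ⊃ sign_protocol)) is O(¬sign_protocol ⊃ archive_key), and O(¬sign_protocol) is already established, so O(archive_key).
Applying K to premise 2 (O(archive_key ⊃ take_oath)) and O(archive_key) yields O(take_oath).
With premise 4, O(take_oath ⊃ ¬retain_credential), the K-axiom yields O(¬retain_credential).
Premise 3 does not contribute to this derivation.
So O(¬retain_credential) follows.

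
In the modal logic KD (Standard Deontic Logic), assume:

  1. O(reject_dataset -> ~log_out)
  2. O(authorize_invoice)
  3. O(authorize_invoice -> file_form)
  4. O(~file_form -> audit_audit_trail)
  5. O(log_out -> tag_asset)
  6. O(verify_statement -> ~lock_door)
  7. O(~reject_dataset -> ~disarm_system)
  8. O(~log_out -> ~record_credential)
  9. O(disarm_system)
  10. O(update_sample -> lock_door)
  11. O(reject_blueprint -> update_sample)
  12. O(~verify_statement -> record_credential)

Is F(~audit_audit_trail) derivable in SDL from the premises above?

Premise 4 is O(~file_form -> audit_audit_trail), but O(~file_form) is not derivable from the premises, so it does not yield O(audit_audit_trail).
No other premise forces O(audit_audit_trail). An ideal world satisfying every premise can still have ~audit_audit_trail true, so F(~audit_audit_trail) is not derivable.

No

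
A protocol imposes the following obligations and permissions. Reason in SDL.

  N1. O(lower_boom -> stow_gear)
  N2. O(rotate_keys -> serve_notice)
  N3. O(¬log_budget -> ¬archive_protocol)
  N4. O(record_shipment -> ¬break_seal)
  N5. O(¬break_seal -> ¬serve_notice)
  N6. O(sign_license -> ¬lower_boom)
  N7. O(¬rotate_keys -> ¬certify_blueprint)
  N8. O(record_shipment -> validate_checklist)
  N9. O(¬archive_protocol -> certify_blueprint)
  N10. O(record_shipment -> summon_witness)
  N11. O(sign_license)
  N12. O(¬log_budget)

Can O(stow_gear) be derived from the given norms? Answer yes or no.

Premise 1 is O(lower_boom -> stow_gear), but O(lower_boom) is not derivable from the premises, so it does not yield O(stow_gear).
No other premise forces O(stow_gear). An ideal world satisfying every premise can still have stow_gear false, so O(stow_gear) is not derivable.

No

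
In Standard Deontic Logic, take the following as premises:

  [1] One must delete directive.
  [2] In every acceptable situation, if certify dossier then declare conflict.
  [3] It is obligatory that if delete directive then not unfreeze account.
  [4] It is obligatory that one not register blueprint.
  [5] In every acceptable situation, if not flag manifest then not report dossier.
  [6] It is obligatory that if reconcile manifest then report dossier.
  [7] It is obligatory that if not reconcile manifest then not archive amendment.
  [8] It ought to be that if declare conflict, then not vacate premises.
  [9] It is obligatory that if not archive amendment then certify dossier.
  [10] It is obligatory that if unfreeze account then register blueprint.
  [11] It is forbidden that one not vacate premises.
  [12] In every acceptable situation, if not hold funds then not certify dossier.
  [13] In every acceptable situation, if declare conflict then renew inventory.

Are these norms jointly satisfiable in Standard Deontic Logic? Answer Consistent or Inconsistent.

Premise 10 is O(unfreeze_account → register_blueprint), but O(unfreeze_account) is not derivable from the premises, so it does not yield O(register_blueprint).
So O(register_blueprint) is not derivable, and the apparent clash with O(¬register_blueprint) does not arise.
A world satisfying every obligation exists (e.g. archive_amendment=true, certify_dossier=false, declare_conflict=false, delete_directive=true, flag_manifest=true, hold_funds=false, reconcile_manifest=true, register_blueprint=false, renew_inventory=false, report_dossier=true, unfreeze_account=false, vacate_premises=true); no atom is both obligatory and forbidden, so the set is consistent.

Consistent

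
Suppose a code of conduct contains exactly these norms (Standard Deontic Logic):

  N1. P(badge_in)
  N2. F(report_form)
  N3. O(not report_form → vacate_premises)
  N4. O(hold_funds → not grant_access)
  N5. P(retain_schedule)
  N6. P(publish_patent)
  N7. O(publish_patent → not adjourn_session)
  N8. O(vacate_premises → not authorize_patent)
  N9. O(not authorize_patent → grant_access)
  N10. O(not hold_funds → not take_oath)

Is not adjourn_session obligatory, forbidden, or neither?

Neither

Premise 7 is O(publish_patent → not adjourn_session), but O(publish_patent) is not derivable from the premises (the permission P(publish_patent) asserts only not O(not publish_patent), not O(publish_patent)), so it does not yield O(not adjourn_session).
No premise or chain of K-axiom applications forces O(not adjourn_session), and none forces O(adjourn_session). So not adjourn_session is neither obligatory nor forbidden under these norms.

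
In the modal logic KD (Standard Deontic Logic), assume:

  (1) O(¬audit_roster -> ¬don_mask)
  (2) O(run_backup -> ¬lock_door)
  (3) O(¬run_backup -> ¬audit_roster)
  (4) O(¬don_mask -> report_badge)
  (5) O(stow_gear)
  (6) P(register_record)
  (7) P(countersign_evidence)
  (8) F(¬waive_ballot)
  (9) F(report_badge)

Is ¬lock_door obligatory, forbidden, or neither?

Obligatory

F(report_badge) at premise 9 means O(¬report_badge).
The contrapositive of premise 4 (O(¬don_mask -> report_badge)) is O(¬report_badge -> don_mask), and O(¬report_badge) is already established, so O(don_mask).
The contrapositive of premise 1 (O(¬audit_roster -> ¬don_mask)) is O(don_mask -> audit_roster), and O(don_mask) is already established, so O(audit_roster).
Premise 3 is O(¬run_backup -> ¬audit_roster); contrapositively O(audit_roster -> run_backup). Since O(audit_roster) holds, K gives O(run_backup).
From O(run_backup) and premise 2, O(run_backup -> ¬lock_door), we obtain O(¬lock_door).
Premises 5, 6, 7, 8 do not contribute to this derivation.
Hence ¬lock_door is obligatory.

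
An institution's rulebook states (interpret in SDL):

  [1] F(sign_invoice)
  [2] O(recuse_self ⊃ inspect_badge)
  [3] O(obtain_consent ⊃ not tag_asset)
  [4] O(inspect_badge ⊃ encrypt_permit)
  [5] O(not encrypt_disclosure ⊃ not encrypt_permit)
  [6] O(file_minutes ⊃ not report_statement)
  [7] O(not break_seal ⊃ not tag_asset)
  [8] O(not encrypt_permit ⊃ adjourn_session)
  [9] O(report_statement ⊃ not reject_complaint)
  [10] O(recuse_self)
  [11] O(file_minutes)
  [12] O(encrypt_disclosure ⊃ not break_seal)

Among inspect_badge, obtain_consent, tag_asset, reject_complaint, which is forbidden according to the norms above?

Premise 10 gives O(recuse_self).
Applying K to premise 2 (O(recuse_self ⊃ inspect_badge)) and O(recuse_self) yields O(inspect_badge).
Premise 4 is O(inspect_badge ⊃ encrypt_permit); since O(inspect_badge), deontic closure gives O(encrypt_permit).
Premise 5, O(not encrypt_disclosure ⊃ not encrypt_permit), contraposes to O(encrypt_permit ⊃ encrypt_disclosure); with O(encrypt_permit) we get O(encrypt_disclosure).
Premise 12 is O(encrypt_disclosure ⊃ not break_seal); since O(encrypt_disclosure), deontic closure gives O(not break_seal).
Premise 7 is O(not break_seal ⊃ not tag_asset); since O(not break_seal), deontic closure gives O(not tag_asset).
So O(not tag_asset) holds, i.e. tag_asset is forbidden. None of the other listed options is forbidden under the premises.

tag_asset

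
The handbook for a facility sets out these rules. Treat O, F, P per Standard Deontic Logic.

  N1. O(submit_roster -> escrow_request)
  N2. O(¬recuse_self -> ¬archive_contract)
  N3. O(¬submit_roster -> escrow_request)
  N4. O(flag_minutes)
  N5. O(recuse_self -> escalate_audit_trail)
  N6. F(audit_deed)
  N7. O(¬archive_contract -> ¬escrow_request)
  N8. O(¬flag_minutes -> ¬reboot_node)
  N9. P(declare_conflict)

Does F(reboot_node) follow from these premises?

No

Premise 8 is O(¬flag_minutes -> ¬reboot_node), but O(¬flag_minutes) is not derivable from the premises, so it does not yield O(¬reboot_node).
No other premise forces O(¬reboot_node). An ideal world satisfying every premise can still have reboot_node true, so F(reboot_node) is not derivable.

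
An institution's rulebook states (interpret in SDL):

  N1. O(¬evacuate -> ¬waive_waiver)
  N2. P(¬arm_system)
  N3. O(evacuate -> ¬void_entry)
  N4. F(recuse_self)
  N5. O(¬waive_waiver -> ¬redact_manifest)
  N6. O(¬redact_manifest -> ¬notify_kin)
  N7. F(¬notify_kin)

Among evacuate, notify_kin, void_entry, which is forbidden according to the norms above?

void_entry

Premise 7 is F(¬notify_kin), i.e. O(notify_kin).
Premise 6 is O(¬redact_manifest -> ¬notify_kin); contrapositively O(notify_kin -> redact_manifest). Since O(notify_kin) holds, K gives O(redact_manifest).
Premise 5, O(¬waive_waiver -> ¬redact_manifest), contraposes to O(redact_manifest -> waive_waiver); with O(redact_manifest) we get O(waive_waiver).
Premise 1, O(¬evacuate -> ¬waive_waiver), contraposes to O(waive_waiver -> evacuate); with O(waive_waiver) we get O(evacuate).
Premise 3 is O(evacuate -> ¬void_entry); since O(evacuate), deontic closure gives O(¬void_entry).
So O(¬void_entry) holds, i.e. void_entry is forbidden. None of the other listed options is forbidden under the premises.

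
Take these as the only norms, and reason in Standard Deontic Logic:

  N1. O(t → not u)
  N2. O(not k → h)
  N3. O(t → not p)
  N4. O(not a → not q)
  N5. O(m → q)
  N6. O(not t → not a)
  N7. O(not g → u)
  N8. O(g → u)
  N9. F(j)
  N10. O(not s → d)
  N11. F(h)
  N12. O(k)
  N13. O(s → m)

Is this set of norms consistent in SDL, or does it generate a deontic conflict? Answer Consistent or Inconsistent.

Premise 2 is O(not k → h), but O(not k) is not derivable from the premises, so it does not yield O(h).
So O(h) is not derivable, and the apparent clash with O(not h) does not arise.
A world satisfying every obligation exists (e.g. a=false, d=true, g=false, h=false, j=false, k=true, m=false, p=false, q=false, s=false, t=false, u=true); no atom is both obligatory and forbidden, so the set is consistent.

Consistent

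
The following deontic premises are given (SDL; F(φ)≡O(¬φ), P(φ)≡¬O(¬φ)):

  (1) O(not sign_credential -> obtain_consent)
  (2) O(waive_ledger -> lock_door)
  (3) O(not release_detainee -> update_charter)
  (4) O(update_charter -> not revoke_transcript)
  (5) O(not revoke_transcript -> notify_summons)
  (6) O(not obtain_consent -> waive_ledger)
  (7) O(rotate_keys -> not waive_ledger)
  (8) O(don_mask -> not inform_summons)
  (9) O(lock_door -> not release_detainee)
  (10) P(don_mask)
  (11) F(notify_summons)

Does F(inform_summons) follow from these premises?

No

Premise 8 is O(don_mask -> not inform_summons), but O(don_mask) is not derivable from the premises (the permission P(don_mask) asserts only not O(not don_mask), not O(don_mask)), so it does not yield O(not inform_summons).
No other premise forces O(not inform_summons). An ideal world satisfying every premise can still have inform_summons true, so F(inform_summons) is not derivable.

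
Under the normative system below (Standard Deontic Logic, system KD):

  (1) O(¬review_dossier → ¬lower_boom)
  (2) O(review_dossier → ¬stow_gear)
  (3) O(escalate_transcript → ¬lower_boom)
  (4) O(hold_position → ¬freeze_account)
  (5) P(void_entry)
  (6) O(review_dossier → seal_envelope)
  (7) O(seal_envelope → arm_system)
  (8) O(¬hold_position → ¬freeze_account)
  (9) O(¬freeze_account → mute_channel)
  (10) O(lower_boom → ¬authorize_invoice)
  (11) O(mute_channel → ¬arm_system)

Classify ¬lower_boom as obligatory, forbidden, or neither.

Obligatory

Premises 4 and 8 are O(hold_position → ¬freeze_account) and O(¬hold_position → ¬freeze_account); every ideal world satisfies hold_position or ¬hold_position, so in either case ¬freeze_account holds — hence O(¬freeze_account).
Applying K to premise 9 (O(¬freeze_account → mute_channel)) and O(¬freeze_account) yields O(mute_channel).
Applying K to premise 11 (O(mute_channel → ¬arm_system)) and O(mute_channel) yields O(¬arm_system).
Premise 7 is O(seal_envelope → arm_system); contrapositively O(¬arm_system → ¬seal_envelope). Since O(¬arm_system) holds, K gives O(¬seal_envelope).
Premise 6 is O(review_dossier → seal_envelope); contrapositively O(¬seal_envelope → ¬review_dossier). Since O(¬seal_envelope) holds, K gives O(¬review_dossier).
Applying K to premise 1 (O(¬review_dossier → ¬lower_boom)) and O(¬review_dossier) yields O(¬lower_boom).
Premises 2, 3, 5, 10 do not contribute to this derivation.
Hence ¬lower_boom is obligatory.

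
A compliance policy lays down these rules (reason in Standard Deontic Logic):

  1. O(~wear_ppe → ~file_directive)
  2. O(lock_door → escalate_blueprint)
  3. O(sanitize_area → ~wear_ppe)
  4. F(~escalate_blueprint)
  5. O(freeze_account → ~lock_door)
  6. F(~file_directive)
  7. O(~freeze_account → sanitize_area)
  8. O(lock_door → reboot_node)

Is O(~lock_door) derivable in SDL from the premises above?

Premise 6 is F(~file_directive), i.e. O(file_directive).
The contrapositive of premise 1 (O(~wear_ppe → ~file_directive)) is O(file_directive → wear_ppe), and O(file_directive) is already established, so O(wear_ppe).
Premise 3, O(sanitize_area → ~wear_ppe), contraposes to O(wear_ppe → ~sanitize_area); with O(wear_ppe) we get O(~sanitize_area).
Premise 7, O(~freeze_account → sanitize_area), contraposes to O(~sanitize_area → freeze_account); with O(~sanitize_area) we get O(freeze_account).
Premise 5 is O(freeze_account → ~lock_door); since O(freeze_account), deontic closure gives O(~lock_door).
Premises 2, 4, 8 do not contribute to this derivation.
So O(~lock_door) follows.

Yes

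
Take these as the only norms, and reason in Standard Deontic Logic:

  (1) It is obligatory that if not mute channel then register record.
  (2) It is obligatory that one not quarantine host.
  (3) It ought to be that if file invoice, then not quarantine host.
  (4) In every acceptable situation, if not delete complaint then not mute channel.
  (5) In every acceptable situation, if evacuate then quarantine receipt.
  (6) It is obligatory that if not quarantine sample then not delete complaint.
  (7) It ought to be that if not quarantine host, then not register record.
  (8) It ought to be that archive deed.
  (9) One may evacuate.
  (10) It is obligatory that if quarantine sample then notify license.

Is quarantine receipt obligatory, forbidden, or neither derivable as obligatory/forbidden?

Neither

Premise 5 is O(evacuate → quarantine_receipt), but O(evacuate) is not derivable from the premises (the permission P(evacuate) asserts only ¬O(¬evacuate), not O(evacuate)), so it does not yield O(quarantine_receipt).
No premise or chain of K-axiom applications forces O(quarantine_receipt), and none forces O(¬quarantine_receipt). So quarantine_receipt is neither obligatory nor forbidden under these norms.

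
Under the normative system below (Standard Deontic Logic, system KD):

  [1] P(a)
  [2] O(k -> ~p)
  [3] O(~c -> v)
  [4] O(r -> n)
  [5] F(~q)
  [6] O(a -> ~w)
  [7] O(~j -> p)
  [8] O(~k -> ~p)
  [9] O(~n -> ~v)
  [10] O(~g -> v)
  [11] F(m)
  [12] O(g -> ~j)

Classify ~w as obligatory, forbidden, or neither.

Neither

Premise 6 is O(a -> ~w), but O(a) is not derivable from the premises (the permission P(a) asserts only ~O(~a), not O(a)), so it does not yield O(~w).
No premise or chain of K-axiom applications forces O(~w), and none forces O(w). So ~w is neither obligatory nor forbidden under these norms.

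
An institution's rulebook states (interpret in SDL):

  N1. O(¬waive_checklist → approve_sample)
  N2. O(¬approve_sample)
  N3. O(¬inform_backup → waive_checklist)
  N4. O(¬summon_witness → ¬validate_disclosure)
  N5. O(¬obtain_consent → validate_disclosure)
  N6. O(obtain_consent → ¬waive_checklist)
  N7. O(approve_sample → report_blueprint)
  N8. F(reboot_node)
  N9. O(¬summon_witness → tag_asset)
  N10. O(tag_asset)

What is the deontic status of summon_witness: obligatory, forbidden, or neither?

Obligatory

Premise 2 gives O(¬approve_sample).
Premise 1, O(¬waive_checklist → approve_sample), contraposes to O(¬approve_sample → waive_checklist); with O(¬approve_sample) we get O(waive_checklist).
Premise 6, O(obtain_consent → ¬waive_checklist), contraposes to O(waive_checklist → ¬obtain_consent); with O(waive_checklist) we get O(¬obtain_consent).
Applying K to premise 5 (O(¬obtain_consent → validate_disclosure)) and O(¬obtain_consent) yields O(validate_disclosure).
Premise 4, O(¬summon_witness → ¬validate_disclosure), contraposes to O(validate_disclosure → summon_witness); with O(validate_disclosure) we get O(summon_witness).
Premises 3, 7, 8, 9, 10 do not contribute to this derivation.
Hence summon_witness is obligatory.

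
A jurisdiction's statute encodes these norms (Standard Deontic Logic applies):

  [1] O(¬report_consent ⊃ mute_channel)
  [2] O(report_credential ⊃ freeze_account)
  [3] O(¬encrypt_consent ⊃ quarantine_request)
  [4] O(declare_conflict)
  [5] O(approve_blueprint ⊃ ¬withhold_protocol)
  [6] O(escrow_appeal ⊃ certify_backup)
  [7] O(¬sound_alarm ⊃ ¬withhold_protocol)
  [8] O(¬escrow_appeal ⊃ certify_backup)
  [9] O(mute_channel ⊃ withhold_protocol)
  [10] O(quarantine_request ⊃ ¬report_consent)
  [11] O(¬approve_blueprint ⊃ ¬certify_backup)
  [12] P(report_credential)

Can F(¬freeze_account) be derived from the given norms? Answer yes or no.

No

Premise 2 is O(report_credential ⊃ freeze_account), but O(report_credential) is not derivable from the premises (the permission P(report_credential) asserts only ¬O(¬report_credential), not O(report_credential)), so it does not yield O(freeze_account).
No other premise forces O(freeze_account). An ideal world satisfying every premise can still have ¬freeze_account true, so F(¬freeze_account) is not derivable.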